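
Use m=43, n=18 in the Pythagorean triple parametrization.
(1525, 1548, 2173)

Euclid's formula: a = m² - n², b = 2mn, c = m² + n²
m = 43, n = 18
a = 43² - 18² = 1849 - 324 = 1525
b = 2 × 43 × 18 = 1548
c = 43² + 18² = 1849 + 324 = 2173
Verification: 1525² + 1548² = 2325625 + 2396304 = 4721929 = 2173² ✓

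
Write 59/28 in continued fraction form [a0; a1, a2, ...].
[2; 9, 3]

Euclidean algorithm steps:
59 = 2 × 28 + 3
28 = 9 × 3 + 1
3 = 3 × 1 + 0
Continued fraction: [2; 9, 3]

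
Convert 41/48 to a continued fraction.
[0; 1, 5, 1, 6]

Euclidean algorithm steps:
41 = 0 × 48 + 41
48 = 1 × 41 + 7
41 = 5 × 7 + 6
7 = 1 × 6 + 1
6 = 6 × 1 + 0
Continued fraction: [0; 1, 5, 1, 6]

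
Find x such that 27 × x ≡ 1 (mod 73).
46

gcd(27, 73) = 1, so the inverse exists.
Extended Euclidean algorithm on (73, 27):
73 = 2 × 27 + 19  ⟹  19 = (1)·73 + (-2)·27
27 = 1 × 19 + 8  ⟹  8 = (-1)·73 + (3)·27
19 = 2 × 8 + 3  ⟹  3 = (3)·73 + (-8)·27
8 = 2 × 3 + 2  ⟹  2 = (-7)·73 + (19)·27
3 = 1 × 2 + 1  ⟹  1 = (10)·73 + (-27)·27
So (-27)·27 ≡ 1 (mod 73), i.e. 27^(-1) ≡ -27 ≡ 46 (mod 73).
Check: 27 × 46 = 1242 ≡ 1 (mod 73)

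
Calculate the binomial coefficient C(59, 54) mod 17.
5

Using Lucas' theorem:
Write n=59 and k=54 in base 17:
n in base 17: [3, 8]
k in base 17: [3, 3]
C(59,54) mod 17 = ∏ C(n_i, k_i) mod 17
Digit binomials (mod 17): C(3,3) = 1; C(8,3) = 56 ≡ 5
Product: 1 × 5 = 5 ≡ 5 (mod 17)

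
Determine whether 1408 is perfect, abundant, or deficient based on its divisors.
abundant

Proper divisors of 1408: sum = 1 + 2 + 4 + 8 + 11 + 16 + 22 + 32 + 44 + 64 + 88 + 128 + 176 + 352 + 704 = 1652
Since 1652 > 1408, 1408 is abundant.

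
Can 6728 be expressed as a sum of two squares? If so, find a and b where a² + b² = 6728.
2² + 82² (a=2, b=82)

Factorization: 6728 = 2^3 × 29^2
By Fermat: n is sum of two squares iff every prime p ≡ 3 (mod 4) appears to even power.
All primes ≡ 3 (mod 4) appear to even power.
Search a = 0, 1, 2, … for 6728 - a² a perfect square: first hit at a = 2: 6728 - 4 = 6724 = 82².
6728 = 2² + 82² = 4 + 6724 ✓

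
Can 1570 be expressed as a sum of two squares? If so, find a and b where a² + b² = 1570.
7² + 39² (a=7, b=39)

Factorization: 1570 = 2 × 5 × 157
By Fermat: n is sum of two squares iff every prime p ≡ 3 (mod 4) appears to even power.
All primes ≡ 3 (mod 4) appear to even power.
Search a = 0, 1, 2, … for 1570 - a² a perfect square: first hit at a = 7: 1570 - 49 = 1521 = 39².
1570 = 7² + 39² = 49 + 1521 ✓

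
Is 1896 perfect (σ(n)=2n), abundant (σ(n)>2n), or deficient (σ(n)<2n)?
abundant

Proper divisors of 1896: sum = 1 + 2 + 3 + 4 + 6 + 8 + 12 + 24 + 79 + 158 + 237 + 316 + 474 + 632 + 948 = 2904
Since 2904 > 1896, 1896 is abundant.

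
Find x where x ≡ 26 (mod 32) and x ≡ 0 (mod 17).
442

Using Chinese Remainder Theorem:
M = 32 × 17 = 544
M1 = 17, M2 = 32
y1 = 17^(-1) mod 32 = 17
y2 = 32^(-1) mod 17 = 8
x = (26×17×17 + 0×32×8) mod 544 = 442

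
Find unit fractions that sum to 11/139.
1/13 + 1/452 + 1/816764

Greedy algorithm:
11/139: ceiling(139/11) = 13, use 1/13
4/1807: ceiling(1807/4) = 452, use 1/452
1/816764: ceiling(816764/1) = 816764, use 1/816764
Result: 11/139 = 1/13 + 1/452 + 1/816764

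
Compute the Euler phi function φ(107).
106

107 = 107
φ(n) = n × ∏(1 - 1/p) for each prime p dividing n
φ(107) = 107 × (1 - 1/107) = 106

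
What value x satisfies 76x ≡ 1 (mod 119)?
83

gcd(76, 119) = 1, so the inverse exists.
Extended Euclidean algorithm on (119, 76):
119 = 1 × 76 + 43  ⟹  43 = (1)·119 + (-1)·76
76 = 1 × 43 + 33  ⟹  33 = (-1)·119 + (2)·76
43 = 1 × 33 + 10  ⟹  10 = (2)·119 + (-3)·76
33 = 3 × 10 + 3  ⟹  3 = (-7)·119 + (11)·76
10 = 3 × 3 + 1  ⟹  1 = (23)·119 + (-36)·76
So (-36)·76 ≡ 1 (mod 119), i.e. 76^(-1) ≡ -36 ≡ 83 (mod 119).
Check: 76 × 83 = 6308 ≡ 1 (mod 119)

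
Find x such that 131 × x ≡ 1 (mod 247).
66

gcd(131, 247) = 1, so the inverse exists.
Extended Euclidean algorithm on (247, 131):
247 = 1 × 131 + 116  ⟹  116 = (1)·247 + (-1)·131
131 = 1 × 116 + 15  ⟹  15 = (-1)·247 + (2)·131
116 = 7 × 15 + 11  ⟹  11 = (8)·247 + (-15)·131
15 = 1 × 11 + 4  ⟹  4 = (-9)·247 + (17)·131
11 = 2 × 4 + 3  ⟹  3 = (26)·247 + (-49)·131
4 = 1 × 3 + 1  ⟹  1 = (-35)·247 + (66)·131
So (66)·131 ≡ 1 (mod 247), i.e. 131^(-1) ≡ 66 (mod 247).
Check: 131 × 66 = 8646 ≡ 1 (mod 247)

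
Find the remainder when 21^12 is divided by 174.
111

Repeated squaring. Binary of 12 = 1100.
21^1 ≡ 21 (mod 174); 21^2 ≡ 93 (mod 174); 21^4 ≡ 123 (mod 174); 21^8 ≡ 165 (mod 174)
21^12 = 21^4 × 21^8 ≡ 111 (mod 174)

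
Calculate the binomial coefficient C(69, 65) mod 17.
0

Using Lucas' theorem:
Write n=69 and k=65 in base 17:
n in base 17: [4, 1]
k in base 17: [3, 14]
C(69,65) mod 17 = ∏ C(n_i, k_i) mod 17
Digit binomials (mod 17): C(4,3) = 4; C(1,14) = 0 (k_i > n_i)
Product: 4 × 0 = 0 ≡ 0 (mod 17)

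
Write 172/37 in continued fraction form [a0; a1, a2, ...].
[4; 1, 1, 1, 5, 2]

Euclidean algorithm steps:
172 = 4 × 37 + 24
37 = 1 × 24 + 13
24 = 1 × 13 + 11
13 = 1 × 11 + 2
11 = 5 × 2 + 1
2 = 2 × 1 + 0
Continued fraction: [4; 1, 1, 1, 5, 2]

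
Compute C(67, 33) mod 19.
0

Using Lucas' theorem:
Write n=67 and k=33 in base 19:
n in base 19: [3, 10]
k in base 19: [1, 14]
C(67,33) mod 19 = ∏ C(n_i, k_i) mod 19
Digit binomials (mod 19): C(3,1) = 3; C(10,14) = 0 (k_i > n_i)
Product: 3 × 0 = 0 ≡ 0 (mod 19)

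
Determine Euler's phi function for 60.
16

60 = 2^2 × 3 × 5
φ(n) = n × ∏(1 - 1/p) for each prime p dividing n
φ(60) = 60 × (1 - 1/2) × (1 - 1/3) × (1 - 1/5) = 16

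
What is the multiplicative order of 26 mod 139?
138

139 is prime, so ord(26) divides φ(139) = 138.
Divisors of 138: 1, 2, 3, 6, 23, 46, 69, 138.
Repeated squaring: 26^1 ≡ 26, 26^2 ≡ 120, 26^4 ≡ 83, 26^8 ≡ 78, 26^16 ≡ 107, 26^32 ≡ 51, 26^64 ≡ 99, 26^128 ≡ 71 (mod 139).
Test 26^d mod 139 for each divisor d in increasing order:
26^1 ≡ 26
26^2 ≡ 120
26^3 = 26^2·26^1 ≡ 62
26^6 = 26^4·26^2 ≡ 91
26^23 = 26^16·26^4·26^2·26^1 ≡ 43
26^46 = 26^32·26^8·26^4·26^2 ≡ 42
26^69 = 26^64·26^4·26^1 ≡ 138
26^138 = 26^128·26^8·26^2 ≡ 1  ← first divisor giving 1
The order is 138.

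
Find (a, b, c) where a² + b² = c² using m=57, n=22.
(2765, 2508, 3733)

Euclid's formula: a = m² - n², b = 2mn, c = m² + n²
m = 57, n = 22
a = 57² - 22² = 3249 - 484 = 2765
b = 2 × 57 × 22 = 2508
c = 57² + 22² = 3249 + 484 = 3733
Verification: 2765² + 2508² = 7645225 + 6290064 = 13935289 = 3733² ✓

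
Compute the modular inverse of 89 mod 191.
88

gcd(89, 191) = 1, so the inverse exists.
Extended Euclidean algorithm on (191, 89):
191 = 2 × 89 + 13  ⟹  13 = (1)·191 + (-2)·89
89 = 6 × 13 + 11  ⟹  11 = (-6)·191 + (13)·89
13 = 1 × 11 + 2  ⟹  2 = (7)·191 + (-15)·89
11 = 5 × 2 + 1  ⟹  1 = (-41)·191 + (88)·89
So (88)·89 ≡ 1 (mod 191), i.e. 89^(-1) ≡ 88 (mod 191).
Check: 89 × 88 = 7832 ≡ 1 (mod 191)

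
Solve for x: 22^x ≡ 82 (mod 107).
11

Baby-step giant-step with step n = ⌈√107⌉ = 11.
Baby steps 22^j mod 107 (j:value) for j=0..10: 0:1, 1:22, 2:56, 3:55, 4:33, 5:84, 6:29, 7:103, 8:19, 9:97, 10:101.
Giant-step multiplier: 22^(-11) ≡ 22^(106-11) = 22^95 ≡ 77 (mod 107).
Giant steps γ_i = 82·77^i mod 107: γ_0=82, γ_1=1 (in table at j=0).
x = i·n + j = 1·11 + 0 = 11.
Check: 22^11 ≡ 82 (mod 107).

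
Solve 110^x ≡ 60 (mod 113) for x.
108

Baby-step giant-step with step n = ⌈√113⌉ = 11.
Baby steps 110^j mod 113 (j:value) for j=0..10: 0:1, 1:110, 2:9, 3:86, 4:81, 5:96, 6:51, 7:73, 8:7, 9:92, 10:63.
Giant-step multiplier: 110^(-11) ≡ 110^(112-11) = 110^101 ≡ 55 (mod 113).
Giant steps γ_i = 60·55^i mod 113: γ_0=60, γ_1=23, γ_2=22, γ_3=80, γ_4=106, γ_5=67, γ_6=69, γ_7=66, γ_8=14, γ_9=92 (in table at j=9).
x = i·n + j = 9·11 + 9 = 108.
Check: 110^108 ≡ 60 (mod 113).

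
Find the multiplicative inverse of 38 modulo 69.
20

gcd(38, 69) = 1, so the inverse exists.
Extended Euclidean algorithm on (69, 38):
69 = 1 × 38 + 31  ⟹  31 = (1)·69 + (-1)·38
38 = 1 × 31 + 7  ⟹  7 = (-1)·69 + (2)·38
31 = 4 × 7 + 3  ⟹  3 = (5)·69 + (-9)·38
7 = 2 × 3 + 1  ⟹  1 = (-11)·69 + (20)·38
So (20)·38 ≡ 1 (mod 69), i.e. 38^(-1) ≡ 20 (mod 69).
Check: 38 × 20 = 760 ≡ 1 (mod 69)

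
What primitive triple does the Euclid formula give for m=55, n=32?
(2001, 3520, 4049)

Euclid's formula: a = m² - n², b = 2mn, c = m² + n²
m = 55, n = 32
a = 55² - 32² = 3025 - 1024 = 2001
b = 2 × 55 × 32 = 3520
c = 55² + 32² = 3025 + 1024 = 4049
Verification: 2001² + 3520² = 4004001 + 12390400 = 16394401 = 4049² ✓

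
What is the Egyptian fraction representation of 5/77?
1/16 + 1/411 + 1/506352

Greedy algorithm:
5/77: ceiling(77/5) = 16, use 1/16
3/1232: ceiling(1232/3) = 411, use 1/411
1/506352: ceiling(506352/1) = 506352, use 1/506352
Result: 5/77 = 1/16 + 1/411 + 1/506352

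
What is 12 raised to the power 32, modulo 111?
81

Repeated squaring. Binary of 32 = 100000.
12^1 ≡ 12 (mod 111); 12^2 ≡ 33 (mod 111); 12^4 ≡ 90 (mod 111); 12^8 ≡ 108 (mod 111); 12^16 ≡ 9 (mod 111); 12^32 ≡ 81 (mod 111)
12^32 = 12^32 ≡ 81 (mod 111)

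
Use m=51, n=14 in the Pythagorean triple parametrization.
(2405, 1428, 2797)

Euclid's formula: a = m² - n², b = 2mn, c = m² + n²
m = 51, n = 14
a = 51² - 14² = 2601 - 196 = 2405
b = 2 × 51 × 14 = 1428
c = 51² + 14² = 2601 + 196 = 2797
Verification: 2405² + 1428² = 5784025 + 2039184 = 7823209 = 2797² ✓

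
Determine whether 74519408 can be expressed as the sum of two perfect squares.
Not possible

Factorization: 74519408 = 2^4 × 167^3
By Fermat: n is sum of two squares iff every prime p ≡ 3 (mod 4) appears to even power.
Prime(s) ≡ 3 (mod 4) with odd exponent: [(167, 3)]
Therefore 74519408 cannot be expressed as a² + b².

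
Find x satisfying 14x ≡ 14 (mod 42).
x ≡ 1 (mod 3)

gcd(14, 42) = 14, which divides 14, so solutions exist.
Divide through by 14: x ≡ 1 (mod 3).
The coefficient of x is now 1, so x ≡ 1 (mod 3).
Check: 14 × 1 = 14 ≡ 14 (mod 42).
x ≡ 1 (mod 3), giving 14 solutions mod 42.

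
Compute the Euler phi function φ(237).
156

237 = 3 × 79
φ(n) = n × ∏(1 - 1/p) for each prime p dividing n
φ(237) = 237 × (1 - 1/3) × (1 - 1/79) = 156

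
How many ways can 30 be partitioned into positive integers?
5604

p(n) counts ways to write n as a sum of positive integers (order ignored).
Euler's pentagonal recurrence: p(k) = p(k-1) + p(k-2) - p(k-5) - p(k-7) + p(k-12) + p(k-15) - ... (offsets j(3j∓1)/2, signs ++--, p(0)=1, p(<0)=0).
DP table for k = 0..29: p(0)=1, p(1)=1, p(2)=2, p(3)=3, p(4)=5, p(5)=7, p(6)=11, p(7)=15, p(8)=22, p(9)=30, p(10)=42, p(11)=56, p(12)=77, p(13)=101, p(14)=135, p(15)=176, p(16)=231, p(17)=297, p(18)=385, p(19)=490, p(20)=627, p(21)=792, p(22)=1002, p(23)=1255, p(24)=1575, p(25)=1958, p(26)=2436, p(27)=3010, p(28)=3718, p(29)=4565.
Final step: p(30) = p(29) + p(28) - p(25) - p(23) + p(18) + p(15) - p(8) - p(4)
= 4565 + 3718 - 1958 - 1255 + 385 + 176 - 22 - 5
= 5604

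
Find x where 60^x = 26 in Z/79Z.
28

Baby-step giant-step with step n = ⌈√79⌉ = 9.
Baby steps 60^j mod 79 (j:value) for j=0..8: 0:1, 1:60, 2:45, 3:14, 4:50, 5:77, 6:38, 7:68, 8:51.
Giant-step multiplier: 60^(-9) ≡ 60^(78-9) = 60^69 ≡ 15 (mod 79).
Giant steps γ_i = 26·15^i mod 79: γ_0=26, γ_1=74, γ_2=4, γ_3=60 (in table at j=1).
x = i·n + j = 3·9 + 1 = 28.
Check: 60^28 ≡ 26 (mod 79).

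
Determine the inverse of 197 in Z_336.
29

gcd(197, 336) = 1, so the inverse exists.
Extended Euclidean algorithm on (336, 197):
336 = 1 × 197 + 139  ⟹  139 = (1)·336 + (-1)·197
197 = 1 × 139 + 58  ⟹  58 = (-1)·336 + (2)·197
139 = 2 × 58 + 23  ⟹  23 = (3)·336 + (-5)·197
58 = 2 × 23 + 12  ⟹  12 = (-7)·336 + (12)·197
23 = 1 × 12 + 11  ⟹  11 = (10)·336 + (-17)·197
12 = 1 × 11 + 1  ⟹  1 = (-17)·336 + (29)·197
So (29)·197 ≡ 1 (mod 336), i.e. 197^(-1) ≡ 29 (mod 336).
Check: 197 × 29 = 5713 ≡ 1 (mod 336)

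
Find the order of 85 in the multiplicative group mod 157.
156

157 is prime, so ord(85) divides φ(157) = 156.
Divisors of 156: 1, 2, 3, 4, 6, 12, 13, 26, 39, 52, 78, 156.
Repeated squaring: 85^1 ≡ 85, 85^2 ≡ 3, 85^4 ≡ 9, 85^8 ≡ 81, 85^16 ≡ 124, 85^32 ≡ 147, 85^64 ≡ 100, 85^128 ≡ 109 (mod 157).
Test 85^d mod 157 for each divisor d in increasing order:
85^1 ≡ 85
85^2 ≡ 3
85^3 = 85^2·85^1 ≡ 98
85^4 ≡ 9
85^6 = 85^4·85^2 ≡ 27
85^12 = 85^8·85^4 ≡ 101
85^13 = 85^8·85^4·85^1 ≡ 107
85^26 = 85^16·85^8·85^2 ≡ 145
85^39 = 85^32·85^4·85^2·85^1 ≡ 129
85^52 = 85^32·85^16·85^4 ≡ 144
85^78 = 85^64·85^8·85^4·85^2 ≡ 156
85^156 = 85^128·85^16·85^8·85^4 ≡ 1  ← first divisor giving 1
The order is 156.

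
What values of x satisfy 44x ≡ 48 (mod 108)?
x ≡ 6 (mod 27)

gcd(44, 108) = 4, which divides 48, so solutions exist.
Divide through by 4: 11x ≡ 12 (mod 27).
Find 11^(-1) mod 27 by the extended Euclidean algorithm:
27 = 2 × 11 + 5  ⟹  5 = (1)·27 + (-2)·11
11 = 2 × 5 + 1  ⟹  1 = (-2)·27 + (5)·11
So (5)·11 ≡ 1 (mod 27), i.e. 11^(-1) ≡ 5 (mod 27).
x ≡ 5 × 12 = 60 ≡ 6 (mod 27).
Check: 44 × 6 = 264 ≡ 48 (mod 108).
x ≡ 6 (mod 27), giving 4 solutions mod 108.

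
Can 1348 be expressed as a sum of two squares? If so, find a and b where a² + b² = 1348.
18² + 32² (a=18, b=32)

Factorization: 1348 = 2^2 × 337
By Fermat: n is sum of two squares iff every prime p ≡ 3 (mod 4) appears to even power.
All primes ≡ 3 (mod 4) appear to even power.
Search a = 0, 1, 2, … for 1348 - a² a perfect square: first hit at a = 18: 1348 - 324 = 1024 = 32².
1348 = 18² + 32² = 324 + 1024 ✓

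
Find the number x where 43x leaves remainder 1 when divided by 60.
7

gcd(43, 60) = 1, so the inverse exists.
Extended Euclidean algorithm on (60, 43):
60 = 1 × 43 + 17  ⟹  17 = (1)·60 + (-1)·43
43 = 2 × 17 + 9  ⟹  9 = (-2)·60 + (3)·43
17 = 1 × 9 + 8  ⟹  8 = (3)·60 + (-4)·43
9 = 1 × 8 + 1  ⟹  1 = (-5)·60 + (7)·43
So (7)·43 ≡ 1 (mod 60), i.e. 43^(-1) ≡ 7 (mod 60).
Check: 43 × 7 = 301 ≡ 1 (mod 60)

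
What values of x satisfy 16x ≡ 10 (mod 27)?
x ≡ 4 (mod 27)

gcd(16, 27) = 1, which divides 10, so solutions exist.
Find 16^(-1) mod 27 by the extended Euclidean algorithm:
27 = 1 × 16 + 11  ⟹  11 = (1)·27 + (-1)·16
16 = 1 × 11 + 5  ⟹  5 = (-1)·27 + (2)·16
11 = 2 × 5 + 1  ⟹  1 = (3)·27 + (-5)·16
So (-5)·16 ≡ 1 (mod 27), i.e. 16^(-1) ≡ -5 ≡ 22 (mod 27).
x ≡ 22 × 10 = 220 ≡ 4 (mod 27).
Check: 16 × 4 = 64 ≡ 10 (mod 27).
Unique solution: x ≡ 4 (mod 27)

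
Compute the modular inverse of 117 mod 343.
129

gcd(117, 343) = 1, so the inverse exists.
Extended Euclidean algorithm on (343, 117):
343 = 2 × 117 + 109  ⟹  109 = (1)·343 + (-2)·117
117 = 1 × 109 + 8  ⟹  8 = (-1)·343 + (3)·117
109 = 13 × 8 + 5  ⟹  5 = (14)·343 + (-41)·117
8 = 1 × 5 + 3  ⟹  3 = (-15)·343 + (44)·117
5 = 1 × 3 + 2  ⟹  2 = (29)·343 + (-85)·117
3 = 1 × 2 + 1  ⟹  1 = (-44)·343 + (129)·117
So (129)·117 ≡ 1 (mod 343), i.e. 117^(-1) ≡ 129 (mod 343).
Check: 117 × 129 = 15093 ≡ 1 (mod 343)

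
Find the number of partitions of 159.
97662728555

p(n) counts ways to write n as a sum of positive integers (order ignored).
Euler's pentagonal recurrence: p(k) = p(k-1) + p(k-2) - p(k-5) - p(k-7) + p(k-12) + p(k-15) - ... (offsets j(3j∓1)/2, signs ++--, p(0)=1, p(<0)=0).
DP table for k = 0..158: p(0)=1, p(1)=1, p(2)=2, p(3)=3, p(4)=5, p(5)=7, p(6)=11, p(7)=15, p(8)=22, p(9)=30, p(10)=42, p(11)=56, p(12)=77, p(13)=101, p(14)=135, p(15)=176, p(16)=231, p(17)=297, p(18)=385, p(19)=490, p(20)=627, p(21)=792, p(22)=1002, p(23)=1255, p(24)=1575, p(25)=1958, p(26)=2436, p(27)=3010, p(28)=3718, p(29)=4565, p(30)=5604, p(31)=6842, p(32)=8349, p(33)=10143, p(34)=12310, p(35)=14883, p(36)=17977, p(37)=21637, p(38)=26015, p(39)=31185, p(40)=37338, p(41)=44583, p(42)=53174, p(43)=63261, p(44)=75175, p(45)=89134, p(46)=105558, p(47)=124754, p(48)=147273, p(49)=173525, p(50)=204226, p(51)=239943, p(52)=281589, p(53)=329931, p(54)=386155, p(55)=451276, p(56)=526823, p(57)=614154, p(58)=715220, p(59)=831820, p(60)=966467, p(61)=1121505, p(62)=1300156, p(63)=1505499, p(64)=1741630, p(65)=2012558, p(66)=2323520, p(67)=2679689, p(68)=3087735, p(69)=3554345, p(70)=4087968, p(71)=4697205, p(72)=5392783, p(73)=6185689, p(74)=7089500, p(75)=8118264, p(76)=9289091, p(77)=10619863, p(78)=12132164, p(79)=13848650, p(80)=15796476, p(81)=18004327, p(82)=20506255, p(83)=23338469, p(84)=26543660, p(85)=30167357, p(86)=34262962, p(87)=38887673, p(88)=44108109, p(89)=49995925, p(90)=56634173, p(91)=64112359, p(92)=72533807, p(93)=82010177, p(94)=92669720, p(95)=104651419, p(96)=118114304, p(97)=133230930, p(98)=150198136, p(99)=169229875, p(100)=190569292, p(101)=214481126, p(102)=241265379, p(103)=271248950, p(104)=304801365, p(105)=342325709, p(106)=384276336, p(107)=431149389, p(108)=483502844, p(109)=541946240, p(110)=607163746, p(111)=679903203, p(112)=761002156, p(113)=851376628, p(114)=952050665, p(115)=1064144451, p(116)=1188908248, p(117)=1327710076, p(118)=1482074143, p(119)=1653668665, p(120)=1844349560, p(121)=2056148051, p(122)=2291320912, p(123)=2552338241, p(124)=2841940500, p(125)=3163127352, p(126)=3519222692, p(127)=3913864295, p(128)=4351078600, p(129)=4835271870, p(130)=5371315400, p(131)=5964539504, p(132)=6620830889, p(133)=7346629512, p(134)=8149040695, p(135)=9035836076, p(136)=10015581680, p(137)=11097645016, p(138)=12292341831, p(139)=13610949895, p(140)=15065878135, p(141)=16670689208, p(142)=18440293320, p(143)=20390982757, p(144)=22540654445, p(145)=24908858009, p(146)=27517052599, p(147)=30388671978, p(148)=33549419497, p(149)=37027355200, p(150)=40853235313, p(151)=45060624582, p(152)=49686288421, p(153)=54770336324, p(154)=60356673280, p(155)=66493182097, p(156)=73232243759, p(157)=80630964769, p(158)=88751778802.
Final step: p(159) = p(158) + p(157) - p(154) - p(152) + p(147) + p(144) - p(137) - p(133) + p(124) + p(119) - p(108) - p(102) + p(89) + p(82) - p(67) - p(59) + p(42) + p(33) - p(14) - p(4)
= 88751778802 + 80630964769 - 60356673280 - 49686288421 + 30388671978 + 22540654445 - 11097645016 - 7346629512 + 2841940500 + 1653668665 - 483502844 - 241265379 + 49995925 + 20506255 - 2679689 - 831820 + 53174 + 10143 - 135 - 5
= 97662728555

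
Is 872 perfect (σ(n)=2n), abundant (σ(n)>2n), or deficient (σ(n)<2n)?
deficient

Proper divisors of 872: sum = 1 + 2 + 4 + 8 + 109 + 218 + 436 = 778
Since 778 < 872, 872 is deficient.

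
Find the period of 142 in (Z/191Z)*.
10

191 is prime, so ord(142) divides φ(191) = 190.
Divisors of 190: 1, 2, 5, 10, 19, 38, 95, 190.
Repeated squaring: 142^1 ≡ 142, 142^2 ≡ 109, 142^4 ≡ 39, 142^8 ≡ 184, 142^16 ≡ 49, 142^32 ≡ 109, 142^64 ≡ 39, 142^128 ≡ 184 (mod 191).
Test 142^d mod 191 for each divisor d in increasing order:
142^1 ≡ 142
142^2 ≡ 109
142^5 = 142^4·142^1 ≡ 190
142^10 = 142^8·142^2 ≡ 1  ← first divisor giving 1
The order is 10.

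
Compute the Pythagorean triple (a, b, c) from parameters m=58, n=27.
(2635, 3132, 4093)

Euclid's formula: a = m² - n², b = 2mn, c = m² + n²
m = 58, n = 27
a = 58² - 27² = 3364 - 729 = 2635
b = 2 × 58 × 27 = 3132
c = 58² + 27² = 3364 + 729 = 4093
Verification: 2635² + 3132² = 6943225 + 9809424 = 16752649 = 4093² ✓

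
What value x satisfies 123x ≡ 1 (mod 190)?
17

gcd(123, 190) = 1, so the inverse exists.
Extended Euclidean algorithm on (190, 123):
190 = 1 × 123 + 67  ⟹  67 = (1)·190 + (-1)·123
123 = 1 × 67 + 56  ⟹  56 = (-1)·190 + (2)·123
67 = 1 × 56 + 11  ⟹  11 = (2)·190 + (-3)·123
56 = 5 × 11 + 1  ⟹  1 = (-11)·190 + (17)·123
So (17)·123 ≡ 1 (mod 190), i.e. 123^(-1) ≡ 17 (mod 190).
Check: 123 × 17 = 2091 ≡ 1 (mod 190)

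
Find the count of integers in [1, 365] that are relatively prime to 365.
288

365 = 5 × 73
φ(n) = n × ∏(1 - 1/p) for each prime p dividing n
φ(365) = 365 × (1 - 1/5) × (1 - 1/73) = 288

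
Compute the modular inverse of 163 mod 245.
242

gcd(163, 245) = 1, so the inverse exists.
Extended Euclidean algorithm on (245, 163):
245 = 1 × 163 + 82  ⟹  82 = (1)·245 + (-1)·163
163 = 1 × 82 + 81  ⟹  81 = (-1)·245 + (2)·163
82 = 1 × 81 + 1  ⟹  1 = (2)·245 + (-3)·163
So (-3)·163 ≡ 1 (mod 245), i.e. 163^(-1) ≡ -3 ≡ 242 (mod 245).
Check: 163 × 242 = 39446 ≡ 1 (mod 245)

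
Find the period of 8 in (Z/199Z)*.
33

199 is prime, so ord(8) divides φ(199) = 198.
Divisors of 198: 1, 2, 3, 6, 9, 11, 18, 22, 33, 66, 99, 198.
Repeated squaring: 8^1 ≡ 8, 8^2 ≡ 64, 8^4 ≡ 116, 8^8 ≡ 123, 8^16 ≡ 5, 8^32 ≡ 25, 8^64 ≡ 28, 8^128 ≡ 187 (mod 199).
Test 8^d mod 199 for each divisor d in increasing order:
8^1 ≡ 8
8^2 ≡ 64
8^3 = 8^2·8^1 ≡ 114
8^6 = 8^4·8^2 ≡ 61
8^9 = 8^8·8^1 ≡ 188
8^11 = 8^8·8^2·8^1 ≡ 92
8^18 = 8^16·8^2 ≡ 121
8^22 = 8^16·8^4·8^2 ≡ 106
8^33 = 8^32·8^1 ≡ 1  ← first divisor giving 1
The order is 33.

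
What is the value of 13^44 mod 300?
61

Repeated squaring. Binary of 44 = 101100.
13^1 ≡ 13 (mod 300); 13^2 ≡ 169 (mod 300); 13^4 ≡ 61 (mod 300); 13^8 ≡ 121 (mod 300); 13^16 ≡ 241 (mod 300); 13^32 ≡ 181 (mod 300)
13^44 = 13^4 × 13^8 × 13^32 ≡ 61 (mod 300)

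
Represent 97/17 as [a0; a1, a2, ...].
[5; 1, 2, 2, 2]

Euclidean algorithm steps:
97 = 5 × 17 + 12
17 = 1 × 12 + 5
12 = 2 × 5 + 2
5 = 2 × 2 + 1
2 = 2 × 1 + 0
Continued fraction: [5; 1, 2, 2, 2]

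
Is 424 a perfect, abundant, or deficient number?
deficient

Proper divisors of 424: sum = 1 + 2 + 4 + 8 + 53 + 106 + 212 = 386
Since 386 < 424, 424 is deficient.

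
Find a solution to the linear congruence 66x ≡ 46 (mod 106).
x ≡ 28 (mod 53)

gcd(66, 106) = 2, which divides 46, so solutions exist.
Divide through by 2: 33x ≡ 23 (mod 53).
Find 33^(-1) mod 53 by the extended Euclidean algorithm:
53 = 1 × 33 + 20  ⟹  20 = (1)·53 + (-1)·33
33 = 1 × 20 + 13  ⟹  13 = (-1)·53 + (2)·33
20 = 1 × 13 + 7  ⟹  7 = (2)·53 + (-3)·33
13 = 1 × 7 + 6  ⟹  6 = (-3)·53 + (5)·33
7 = 1 × 6 + 1  ⟹  1 = (5)·53 + (-8)·33
So (-8)·33 ≡ 1 (mod 53), i.e. 33^(-1) ≡ -8 ≡ 45 (mod 53).
x ≡ 45 × 23 = 1035 ≡ 28 (mod 53).
Check: 66 × 28 = 1848 ≡ 46 (mod 106).
x ≡ 28 (mod 53), giving 2 solutions mod 106.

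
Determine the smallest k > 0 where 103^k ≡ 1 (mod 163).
162

163 is prime, so ord(103) divides φ(163) = 162.
Divisors of 162: 1, 2, 3, 6, 9, 18, 27, 54, 81, 162.
Repeated squaring: 103^1 ≡ 103, 103^2 ≡ 14, 103^4 ≡ 33, 103^8 ≡ 111, 103^16 ≡ 96, 103^32 ≡ 88, 103^64 ≡ 83, 103^128 ≡ 43 (mod 163).
Test 103^d mod 163 for each divisor d in increasing order:
103^1 ≡ 103
103^2 ≡ 14
103^3 = 103^2·103^1 ≡ 138
103^6 = 103^4·103^2 ≡ 136
103^9 = 103^8·103^1 ≡ 23
103^18 = 103^16·103^2 ≡ 40
103^27 = 103^16·103^8·103^2·103^1 ≡ 105
103^54 = 103^32·103^16·103^4·103^2 ≡ 104
103^81 = 103^64·103^16·103^1 ≡ 162
103^162 = 103^128·103^32·103^2 ≡ 1  ← first divisor giving 1
The order is 162.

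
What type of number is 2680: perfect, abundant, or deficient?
abundant

Proper divisors of 2680: sum = 1 + 2 + 4 + 5 + 8 + 10 + 20 + 40 + 67 + 134 + 268 + 335 + 536 + 670 + 1340 = 3440
Since 3440 > 2680, 2680 is abundant.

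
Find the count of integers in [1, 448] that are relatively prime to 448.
192

448 = 2^6 × 7
φ(n) = n × ∏(1 - 1/p) for each prime p dividing n
φ(448) = 448 × (1 - 1/2) × (1 - 1/7) = 192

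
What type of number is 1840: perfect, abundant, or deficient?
abundant

Proper divisors of 1840: sum = 1 + 2 + 4 + 5 + 8 + 10 + 16 + 20 + ... + 230 + 368 + 460 + 920 (19 divisors) = 2624
Since 2624 > 1840, 1840 is abundant.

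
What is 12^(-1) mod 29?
17

gcd(12, 29) = 1, so the inverse exists.
Extended Euclidean algorithm on (29, 12):
29 = 2 × 12 + 5  ⟹  5 = (1)·29 + (-2)·12
12 = 2 × 5 + 2  ⟹  2 = (-2)·29 + (5)·12
5 = 2 × 2 + 1  ⟹  1 = (5)·29 + (-12)·12
So (-12)·12 ≡ 1 (mod 29), i.e. 12^(-1) ≡ -12 ≡ 17 (mod 29).
Check: 12 × 17 = 204 ≡ 1 (mod 29)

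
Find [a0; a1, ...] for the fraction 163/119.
[1; 2, 1, 2, 2, 1, 1, 2]

Euclidean algorithm steps:
163 = 1 × 119 + 44
119 = 2 × 44 + 31
44 = 1 × 31 + 13
31 = 2 × 13 + 5
13 = 2 × 5 + 3
5 = 1 × 3 + 2
3 = 1 × 2 + 1
2 = 2 × 1 + 0
Continued fraction: [1; 2, 1, 2, 2, 1, 1, 2]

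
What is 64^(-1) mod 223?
115

gcd(64, 223) = 1, so the inverse exists.
Extended Euclidean algorithm on (223, 64):
223 = 3 × 64 + 31  ⟹  31 = (1)·223 + (-3)·64
64 = 2 × 31 + 2  ⟹  2 = (-2)·223 + (7)·64
31 = 15 × 2 + 1  ⟹  1 = (31)·223 + (-108)·64
So (-108)·64 ≡ 1 (mod 223), i.e. 64^(-1) ≡ -108 ≡ 115 (mod 223).
Check: 64 × 115 = 7360 ≡ 1 (mod 223)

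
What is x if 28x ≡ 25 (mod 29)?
x ≡ 4 (mod 29)

gcd(28, 29) = 1, which divides 25, so solutions exist.
Find 28^(-1) mod 29 by the extended Euclidean algorithm:
29 = 1 × 28 + 1  ⟹  1 = (1)·29 + (-1)·28
So (-1)·28 ≡ 1 (mod 29), i.e. 28^(-1) ≡ -1 ≡ 28 (mod 29).
x ≡ 28 × 25 = 700 ≡ 4 (mod 29).
Check: 28 × 4 = 112 ≡ 25 (mod 29).
Unique solution: x ≡ 4 (mod 29)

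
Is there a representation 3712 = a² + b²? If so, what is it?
24² + 56² (a=24, b=56)

Factorization: 3712 = 2^7 × 29
By Fermat: n is sum of two squares iff every prime p ≡ 3 (mod 4) appears to even power.
All primes ≡ 3 (mod 4) appear to even power.
Search a = 0, 1, 2, … for 3712 - a² a perfect square: first hit at a = 24: 3712 - 576 = 3136 = 56².
3712 = 24² + 56² = 576 + 3136 ✓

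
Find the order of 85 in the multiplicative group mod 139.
138

139 is prime, so ord(85) divides φ(139) = 138.
Divisors of 138: 1, 2, 3, 6, 23, 46, 69, 138.
Repeated squaring: 85^1 ≡ 85, 85^2 ≡ 136, 85^4 ≡ 9, 85^8 ≡ 81, 85^16 ≡ 28, 85^32 ≡ 89, 85^64 ≡ 137, 85^128 ≡ 4 (mod 139).
Test 85^d mod 139 for each divisor d in increasing order:
85^1 ≡ 85
85^2 ≡ 136
85^3 = 85^2·85^1 ≡ 23
85^6 = 85^4·85^2 ≡ 112
85^23 = 85^16·85^4·85^2·85^1 ≡ 97
85^46 = 85^32·85^8·85^4·85^2 ≡ 96
85^69 = 85^64·85^4·85^1 ≡ 138
85^138 = 85^128·85^8·85^2 ≡ 1  ← first divisor giving 1
The order is 138.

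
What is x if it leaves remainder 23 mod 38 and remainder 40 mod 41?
327

Using Chinese Remainder Theorem:
M = 38 × 41 = 1558
M1 = 41, M2 = 38
y1 = 41^(-1) mod 38 = 13
y2 = 38^(-1) mod 41 = 27
x = (23×41×13 + 40×38×27) mod 1558 = 327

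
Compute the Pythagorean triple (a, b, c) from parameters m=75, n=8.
(5561, 1200, 5689)

Euclid's formula: a = m² - n², b = 2mn, c = m² + n²
m = 75, n = 8
a = 75² - 8² = 5625 - 64 = 5561
b = 2 × 75 × 8 = 1200
c = 75² + 8² = 5625 + 64 = 5689
Verification: 5561² + 1200² = 30924721 + 1440000 = 32364721 = 5689² ✓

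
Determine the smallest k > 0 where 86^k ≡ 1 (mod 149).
74

149 is prime, so ord(86) divides φ(149) = 148.
Divisors of 148: 1, 2, 4, 37, 74, 148.
Repeated squaring: 86^1 ≡ 86, 86^2 ≡ 95, 86^4 ≡ 85, 86^8 ≡ 73, 86^16 ≡ 114, 86^32 ≡ 33, 86^64 ≡ 46, 86^128 ≡ 30 (mod 149).
Test 86^d mod 149 for each divisor d in increasing order:
86^1 ≡ 86
86^2 ≡ 95
86^4 ≡ 85
86^37 = 86^32·86^4·86^1 ≡ 148
86^74 = 86^64·86^8·86^2 ≡ 1  ← first divisor giving 1
The order is 74.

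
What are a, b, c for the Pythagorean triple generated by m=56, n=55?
(111, 6160, 6161)

Euclid's formula: a = m² - n², b = 2mn, c = m² + n²
m = 56, n = 55
a = 56² - 55² = 3136 - 3025 = 111
b = 2 × 56 × 55 = 6160
c = 56² + 55² = 3136 + 3025 = 6161
Verification: 111² + 6160² = 12321 + 37945600 = 37957921 = 6161² ✓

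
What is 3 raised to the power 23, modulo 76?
15

Repeated squaring. Binary of 23 = 10111.
3^1 ≡ 3 (mod 76); 3^2 ≡ 9 (mod 76); 3^4 ≡ 5 (mod 76); 3^8 ≡ 25 (mod 76); 3^16 ≡ 17 (mod 76)
3^23 = 3^1 × 3^2 × 3^4 × 3^16 ≡ 15 (mod 76)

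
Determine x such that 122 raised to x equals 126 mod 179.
176

Baby-step giant-step with step n = ⌈√179⌉ = 14.
Baby steps 122^j mod 179 (j:value) for j=0..13: 0:1, 1:122, 2:27, 3:72, 4:13, 5:154, 6:172, 7:41, 8:169, 9:33, 10:88, 11:175, 12:49, 13:71.
Giant-step multiplier: 122^(-14) ≡ 122^(178-14) = 122^164 ≡ 156 (mod 179).
Giant steps γ_i = 126·156^i mod 179: γ_0=126, γ_1=145, γ_2=66, γ_3=93, γ_4=9, γ_5=151, γ_6=107, γ_7=45, γ_8=39, γ_9=177, γ_10=46, γ_11=16, γ_12=169 (in table at j=8).
x = i·n + j = 12·14 + 8 = 176.
Check: 122^176 ≡ 126 (mod 179).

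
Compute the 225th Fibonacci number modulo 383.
339

Matrix identity: Q^n = [[F_(n+1), F_n], [F_n, F_(n-1)]] with Q = [[1,1],[1,0]].
n = 225 = 11100001₂. Square-and-multiply, entries mod 383:
Q^1 = [[1,1],[1,0]]
Q^3 = (Q^1)²·Q = [[3,2],[2,1]]
Q^7 = (Q^3)²·Q = [[21,13],[13,8]]
Q^14 = (Q^7)² = [[227,377],[377,233]]
Q^28 = (Q^14)² = [[243,304],[304,322]]
Q^56 = (Q^28)² = [[180,176],[176,4]]
Q^112 = (Q^56)² = [[181,212],[212,352]]
Q^225 = (Q^112)²·Q = [[350,339],[339,11]]
F_225 mod 383 = Q^225[0][1] = 339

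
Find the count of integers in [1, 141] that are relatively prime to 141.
92

141 = 3 × 47
φ(n) = n × ∏(1 - 1/p) for each prime p dividing n
φ(141) = 141 × (1 - 1/3) × (1 - 1/47) = 92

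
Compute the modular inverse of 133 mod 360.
157

gcd(133, 360) = 1, so the inverse exists.
Extended Euclidean algorithm on (360, 133):
360 = 2 × 133 + 94  ⟹  94 = (1)·360 + (-2)·133
133 = 1 × 94 + 39  ⟹  39 = (-1)·360 + (3)·133
94 = 2 × 39 + 16  ⟹  16 = (3)·360 + (-8)·133
39 = 2 × 16 + 7  ⟹  7 = (-7)·360 + (19)·133
16 = 2 × 7 + 2  ⟹  2 = (17)·360 + (-46)·133
7 = 3 × 2 + 1  ⟹  1 = (-58)·360 + (157)·133
So (157)·133 ≡ 1 (mod 360), i.e. 133^(-1) ≡ 157 (mod 360).
Check: 133 × 157 = 20881 ≡ 1 (mod 360)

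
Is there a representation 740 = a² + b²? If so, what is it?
8² + 26² (a=8, b=26)

Factorization: 740 = 2^2 × 5 × 37
By Fermat: n is sum of two squares iff every prime p ≡ 3 (mod 4) appears to even power.
All primes ≡ 3 (mod 4) appear to even power.
Search a = 0, 1, 2, … for 740 - a² a perfect square: first hit at a = 8: 740 - 64 = 676 = 26².
740 = 8² + 26² = 64 + 676 ✓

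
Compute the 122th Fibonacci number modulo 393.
241

Matrix identity: Q^n = [[F_(n+1), F_n], [F_n, F_(n-1)]] with Q = [[1,1],[1,0]].
n = 122 = 1111010₂. Square-and-multiply, entries mod 393:
Q^1 = [[1,1],[1,0]]
Q^3 = (Q^1)²·Q = [[3,2],[2,1]]
Q^7 = (Q^3)²·Q = [[21,13],[13,8]]
Q^15 = (Q^7)²·Q = [[201,217],[217,377]]
Q^30 = (Q^15)² = [[244,59],[59,185]]
Q^61 = (Q^30)²·Q = [[296,137],[137,159]]
Q^122 = (Q^61)² = [[275,241],[241,34]]
F_122 mod 393 = Q^122[0][1] = 241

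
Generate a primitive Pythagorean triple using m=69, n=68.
(137, 9384, 9385)

Euclid's formula: a = m² - n², b = 2mn, c = m² + n²
m = 69, n = 68
a = 69² - 68² = 4761 - 4624 = 137
b = 2 × 69 × 68 = 9384
c = 69² + 68² = 4761 + 4624 = 9385
Verification: 137² + 9384² = 18769 + 88059456 = 88078225 = 9385² ✓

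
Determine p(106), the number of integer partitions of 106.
384276336

p(n) counts ways to write n as a sum of positive integers (order ignored).
Euler's pentagonal recurrence: p(k) = p(k-1) + p(k-2) - p(k-5) - p(k-7) + p(k-12) + p(k-15) - ... (offsets j(3j∓1)/2, signs ++--, p(0)=1, p(<0)=0).
DP table for k = 0..105: p(0)=1, p(1)=1, p(2)=2, p(3)=3, p(4)=5, p(5)=7, p(6)=11, p(7)=15, p(8)=22, p(9)=30, p(10)=42, p(11)=56, p(12)=77, p(13)=101, p(14)=135, p(15)=176, p(16)=231, p(17)=297, p(18)=385, p(19)=490, p(20)=627, p(21)=792, p(22)=1002, p(23)=1255, p(24)=1575, p(25)=1958, p(26)=2436, p(27)=3010, p(28)=3718, p(29)=4565, p(30)=5604, p(31)=6842, p(32)=8349, p(33)=10143, p(34)=12310, p(35)=14883, p(36)=17977, p(37)=21637, p(38)=26015, p(39)=31185, p(40)=37338, p(41)=44583, p(42)=53174, p(43)=63261, p(44)=75175, p(45)=89134, p(46)=105558, p(47)=124754, p(48)=147273, p(49)=173525, p(50)=204226, p(51)=239943, p(52)=281589, p(53)=329931, p(54)=386155, p(55)=451276, p(56)=526823, p(57)=614154, p(58)=715220, p(59)=831820, p(60)=966467, p(61)=1121505, p(62)=1300156, p(63)=1505499, p(64)=1741630, p(65)=2012558, p(66)=2323520, p(67)=2679689, p(68)=3087735, p(69)=3554345, p(70)=4087968, p(71)=4697205, p(72)=5392783, p(73)=6185689, p(74)=7089500, p(75)=8118264, p(76)=9289091, p(77)=10619863, p(78)=12132164, p(79)=13848650, p(80)=15796476, p(81)=18004327, p(82)=20506255, p(83)=23338469, p(84)=26543660, p(85)=30167357, p(86)=34262962, p(87)=38887673, p(88)=44108109, p(89)=49995925, p(90)=56634173, p(91)=64112359, p(92)=72533807, p(93)=82010177, p(94)=92669720, p(95)=104651419, p(96)=118114304, p(97)=133230930, p(98)=150198136, p(99)=169229875, p(100)=190569292, p(101)=214481126, p(102)=241265379, p(103)=271248950, p(104)=304801365, p(105)=342325709.
Final step: p(106) = p(105) + p(104) - p(101) - p(99) + p(94) + p(91) - p(84) - p(80) + p(71) + p(66) - p(55) - p(49) + p(36) + p(29) - p(14) - p(6)
= 342325709 + 304801365 - 214481126 - 169229875 + 92669720 + 64112359 - 26543660 - 15796476 + 4697205 + 2323520 - 451276 - 173525 + 17977 + 4565 - 135 - 11
= 384276336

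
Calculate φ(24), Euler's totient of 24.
8

24 = 2^3 × 3
φ(n) = n × ∏(1 - 1/p) for each prime p dividing n
φ(24) = 24 × (1 - 1/2) × (1 - 1/3) = 8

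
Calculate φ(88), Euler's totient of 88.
40

88 = 2^3 × 11
φ(n) = n × ∏(1 - 1/p) for each prime p dividing n
φ(88) = 88 × (1 - 1/2) × (1 - 1/11) = 40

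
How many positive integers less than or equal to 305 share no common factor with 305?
240

305 = 5 × 61
φ(n) = n × ∏(1 - 1/p) for each prime p dividing n
φ(305) = 305 × (1 - 1/5) × (1 - 1/61) = 240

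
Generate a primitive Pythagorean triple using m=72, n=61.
(1463, 8784, 8905)

Euclid's formula: a = m² - n², b = 2mn, c = m² + n²
m = 72, n = 61
a = 72² - 61² = 5184 - 3721 = 1463
b = 2 × 72 × 61 = 8784
c = 72² + 61² = 5184 + 3721 = 8905
Verification: 1463² + 8784² = 2140369 + 77158656 = 79299025 = 8905² ✓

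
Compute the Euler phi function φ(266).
108

266 = 2 × 7 × 19
φ(n) = n × ∏(1 - 1/p) for each prime p dividing n
φ(266) = 266 × (1 - 1/2) × (1 - 1/7) × (1 - 1/19) = 108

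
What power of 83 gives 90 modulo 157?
54

Baby-step giant-step with step n = ⌈√157⌉ = 13.
Baby steps 83^j mod 157 (j:value) for j=0..12: 0:1, 1:83, 2:138, 3:150, 4:47, 5:133, 6:49, 7:142, 8:11, 9:128, 10:105, 11:80, 12:46.
Giant-step multiplier: 83^(-13) ≡ 83^(156-13) = 83^143 ≡ 22 (mod 157).
Giant steps γ_i = 90·22^i mod 157: γ_0=90, γ_1=96, γ_2=71, γ_3=149, γ_4=138 (in table at j=2).
x = i·n + j = 4·13 + 2 = 54.
Check: 83^54 ≡ 90 (mod 157).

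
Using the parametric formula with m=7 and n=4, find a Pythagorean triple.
(33, 56, 65)

Euclid's formula: a = m² - n², b = 2mn, c = m² + n²
m = 7, n = 4
a = 7² - 4² = 49 - 16 = 33
b = 2 × 7 × 4 = 56
c = 7² + 4² = 49 + 16 = 65
Verification: 33² + 56² = 1089 + 3136 = 4225 = 65² ✓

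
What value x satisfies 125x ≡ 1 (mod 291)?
149

gcd(125, 291) = 1, so the inverse exists.
Extended Euclidean algorithm on (291, 125):
291 = 2 × 125 + 41  ⟹  41 = (1)·291 + (-2)·125
125 = 3 × 41 + 2  ⟹  2 = (-3)·291 + (7)·125
41 = 20 × 2 + 1  ⟹  1 = (61)·291 + (-142)·125
So (-142)·125 ≡ 1 (mod 291), i.e. 125^(-1) ≡ -142 ≡ 149 (mod 291).
Check: 125 × 149 = 18625 ≡ 1 (mod 291)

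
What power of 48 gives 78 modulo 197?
195

Baby-step giant-step with step n = ⌈√197⌉ = 15.
Baby steps 48^j mod 197 (j:value) for j=0..14: 0:1, 1:48, 2:137, 3:75, 4:54, 5:31, 6:109, 7:110, 8:158, 9:98, 10:173, 11:30, 12:61, 13:170, 14:83.
Giant-step multiplier: 48^(-15) ≡ 48^(196-15) = 48^181 ≡ 103 (mod 197).
Giant steps γ_i = 78·103^i mod 197: γ_0=78, γ_1=154, γ_2=102, γ_3=65, γ_4=194, γ_5=85, γ_6=87, γ_7=96, γ_8=38, γ_9=171, γ_10=80, γ_11=163, γ_12=44, γ_13=1 (in table at j=0).
x = i·n + j = 13·15 + 0 = 195.
Check: 48^195 ≡ 78 (mod 197).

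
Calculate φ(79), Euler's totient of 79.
78

79 = 79
φ(n) = n × ∏(1 - 1/p) for each prime p dividing n
φ(79) = 79 × (1 - 1/79) = 78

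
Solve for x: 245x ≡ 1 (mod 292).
205

gcd(245, 292) = 1, so the inverse exists.
Extended Euclidean algorithm on (292, 245):
292 = 1 × 245 + 47  ⟹  47 = (1)·292 + (-1)·245
245 = 5 × 47 + 10  ⟹  10 = (-5)·292 + (6)·245
47 = 4 × 10 + 7  ⟹  7 = (21)·292 + (-25)·245
10 = 1 × 7 + 3  ⟹  3 = (-26)·292 + (31)·245
7 = 2 × 3 + 1  ⟹  1 = (73)·292 + (-87)·245
So (-87)·245 ≡ 1 (mod 292), i.e. 245^(-1) ≡ -87 ≡ 205 (mod 292).
Check: 245 × 205 = 50225 ≡ 1 (mod 292)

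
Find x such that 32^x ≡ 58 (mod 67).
9

Baby-step giant-step with step n = ⌈√67⌉ = 9.
Baby steps 32^j mod 67 (j:value) for j=0..8: 0:1, 1:32, 2:19, 3:5, 4:26, 5:28, 6:25, 7:63, 8:6.
Giant-step multiplier: 32^(-9) ≡ 32^(66-9) = 32^57 ≡ 52 (mod 67).
Giant steps γ_i = 58·52^i mod 67: γ_0=58, γ_1=1 (in table at j=0).
x = i·n + j = 1·9 + 0 = 9.
Check: 32^9 ≡ 58 (mod 67).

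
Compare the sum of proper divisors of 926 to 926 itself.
deficient

Proper divisors of 926: sum = 1 + 2 + 463 = 466
Since 466 < 926, 926 is deficient.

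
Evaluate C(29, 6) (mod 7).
0

Using Lucas' theorem:
Write n=29 and k=6 in base 7:
n in base 7: [4, 1]
k in base 7: [0, 6]
C(29,6) mod 7 = ∏ C(n_i, k_i) mod 7
Digit binomials (mod 7): C(4,0) = 1; C(1,6) = 0 (k_i > n_i)
Product: 1 × 0 = 0 ≡ 0 (mod 7)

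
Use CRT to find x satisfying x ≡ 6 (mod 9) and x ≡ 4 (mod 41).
168

Using Chinese Remainder Theorem:
M = 9 × 41 = 369
M1 = 41, M2 = 9
y1 = 41^(-1) mod 9 = 2
y2 = 9^(-1) mod 41 = 32
x = (6×41×2 + 4×9×32) mod 369 = 168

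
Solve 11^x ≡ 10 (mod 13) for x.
10

Baby-step giant-step with step n = ⌈√13⌉ = 4.
Baby steps 11^j mod 13 (j:value) for j=0..3: 0:1, 1:11, 2:4, 3:5.
Giant-step multiplier: 11^(-4) ≡ 11^(12-4) = 11^8 ≡ 9 (mod 13).
Giant steps γ_i = 10·9^i mod 13: γ_0=10, γ_1=12, γ_2=4 (in table at j=2).
x = i·n + j = 2·4 + 2 = 10.
Check: 11^10 ≡ 10 (mod 13).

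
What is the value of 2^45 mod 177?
131

Repeated squaring. Binary of 45 = 101101.
2^1 ≡ 2 (mod 177); 2^2 ≡ 4 (mod 177); 2^4 ≡ 16 (mod 177); 2^8 ≡ 79 (mod 177); 2^16 ≡ 46 (mod 177); 2^32 ≡ 169 (mod 177)
2^45 = 2^1 × 2^4 × 2^8 × 2^32 ≡ 131 (mod 177)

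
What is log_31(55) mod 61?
23

Baby-step giant-step with step n = ⌈√61⌉ = 8.
Baby steps 31^j mod 61 (j:value) for j=0..7: 0:1, 1:31, 2:46, 3:23, 4:42, 5:21, 6:41, 7:51.
Giant-step multiplier: 31^(-8) ≡ 31^(60-8) = 31^52 ≡ 12 (mod 61).
Giant steps γ_i = 55·12^i mod 61: γ_0=55, γ_1=50, γ_2=51 (in table at j=7).
x = i·n + j = 2·8 + 7 = 23.
Check: 31^23 ≡ 55 (mod 61).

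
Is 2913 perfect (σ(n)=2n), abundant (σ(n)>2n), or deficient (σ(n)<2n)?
deficient

Proper divisors of 2913: sum = 1 + 3 + 971 = 975
Since 975 < 2913, 2913 is deficient.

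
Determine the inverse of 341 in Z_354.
245

gcd(341, 354) = 1, so the inverse exists.
Extended Euclidean algorithm on (354, 341):
354 = 1 × 341 + 13  ⟹  13 = (1)·354 + (-1)·341
341 = 26 × 13 + 3  ⟹  3 = (-26)·354 + (27)·341
13 = 4 × 3 + 1  ⟹  1 = (105)·354 + (-109)·341
So (-109)·341 ≡ 1 (mod 354), i.e. 341^(-1) ≡ -109 ≡ 245 (mod 354).
Check: 341 × 245 = 83545 ≡ 1 (mod 354)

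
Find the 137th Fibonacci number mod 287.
244

Matrix identity: Q^n = [[F_(n+1), F_n], [F_n, F_(n-1)]] with Q = [[1,1],[1,0]].
n = 137 = 10001001₂. Square-and-multiply, entries mod 287:
Q^1 = [[1,1],[1,0]]
Q^2 = (Q^1)² = [[2,1],[1,1]]
Q^4 = (Q^2)² = [[5,3],[3,2]]
Q^8 = (Q^4)² = [[34,21],[21,13]]
Q^17 = (Q^8)²·Q = [[1,162],[162,126]]
Q^34 = (Q^17)² = [[128,197],[197,218]]
Q^68 = (Q^34)² = [[89,143],[143,233]]
Q^137 = (Q^68)²·Q = [[83,244],[244,126]]
F_137 mod 287 = Q^137[0][1] = 244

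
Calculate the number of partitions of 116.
1188908248

p(n) counts ways to write n as a sum of positive integers (order ignored).
Euler's pentagonal recurrence: p(k) = p(k-1) + p(k-2) - p(k-5) - p(k-7) + p(k-12) + p(k-15) - ... (offsets j(3j∓1)/2, signs ++--, p(0)=1, p(<0)=0).
DP table for k = 0..115: p(0)=1, p(1)=1, p(2)=2, p(3)=3, p(4)=5, p(5)=7, p(6)=11, p(7)=15, p(8)=22, p(9)=30, p(10)=42, p(11)=56, p(12)=77, p(13)=101, p(14)=135, p(15)=176, p(16)=231, p(17)=297, p(18)=385, p(19)=490, p(20)=627, p(21)=792, p(22)=1002, p(23)=1255, p(24)=1575, p(25)=1958, p(26)=2436, p(27)=3010, p(28)=3718, p(29)=4565, p(30)=5604, p(31)=6842, p(32)=8349, p(33)=10143, p(34)=12310, p(35)=14883, p(36)=17977, p(37)=21637, p(38)=26015, p(39)=31185, p(40)=37338, p(41)=44583, p(42)=53174, p(43)=63261, p(44)=75175, p(45)=89134, p(46)=105558, p(47)=124754, p(48)=147273, p(49)=173525, p(50)=204226, p(51)=239943, p(52)=281589, p(53)=329931, p(54)=386155, p(55)=451276, p(56)=526823, p(57)=614154, p(58)=715220, p(59)=831820, p(60)=966467, p(61)=1121505, p(62)=1300156, p(63)=1505499, p(64)=1741630, p(65)=2012558, p(66)=2323520, p(67)=2679689, p(68)=3087735, p(69)=3554345, p(70)=4087968, p(71)=4697205, p(72)=5392783, p(73)=6185689, p(74)=7089500, p(75)=8118264, p(76)=9289091, p(77)=10619863, p(78)=12132164, p(79)=13848650, p(80)=15796476, p(81)=18004327, p(82)=20506255, p(83)=23338469, p(84)=26543660, p(85)=30167357, p(86)=34262962, p(87)=38887673, p(88)=44108109, p(89)=49995925, p(90)=56634173, p(91)=64112359, p(92)=72533807, p(93)=82010177, p(94)=92669720, p(95)=104651419, p(96)=118114304, p(97)=133230930, p(98)=150198136, p(99)=169229875, p(100)=190569292, p(101)=214481126, p(102)=241265379, p(103)=271248950, p(104)=304801365, p(105)=342325709, p(106)=384276336, p(107)=431149389, p(108)=483502844, p(109)=541946240, p(110)=607163746, p(111)=679903203, p(112)=761002156, p(113)=851376628, p(114)=952050665, p(115)=1064144451.
Final step: p(116) = p(115) + p(114) - p(111) - p(109) + p(104) + p(101) - p(94) - p(90) + p(81) + p(76) - p(65) - p(59) + p(46) + p(39) - p(24) - p(16)
= 1064144451 + 952050665 - 679903203 - 541946240 + 304801365 + 214481126 - 92669720 - 56634173 + 18004327 + 9289091 - 2012558 - 831820 + 105558 + 31185 - 1575 - 231
= 1188908248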